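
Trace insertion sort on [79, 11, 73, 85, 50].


Initial: [79, 11, 73, 85, 50]
Insert 11: [11, 79, 73, 85, 50]
Insert 73: [11, 73, 79, 85, 50]
Insert 85: [11, 73, 79, 85, 50]
Insert 50: [11, 50, 73, 79, 85]

Sorted: [11, 50, 73, 79, 85]


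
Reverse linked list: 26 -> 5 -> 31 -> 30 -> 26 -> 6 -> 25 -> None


Step 1: curr=26, set curr.next=prev(None) | reversed so far: 26
Step 2: curr=5, set curr.next=prev(26) | reversed so far: 5 -> 26
Step 3: curr=31, set curr.next=prev(5) | reversed so far: 31 -> 5 -> 26
Step 4: curr=30, set curr.next=prev(31) | reversed so far: 30 -> 31 -> 5 -> 26
Step 5: curr=26, set curr.next=prev(30) | reversed so far: 26 -> 30 -> 31 -> 5 -> 26
Step 6: curr=6, set curr.next=prev(26) | reversed so far: 6 -> 26 -> 30 -> 31 -> 5 -> 26
Step 7: curr=25, set curr.next=prev(6) | reversed so far: 25 -> 6 -> 26 -> 30 -> 31 -> 5 -> 26

25 -> 6 -> 26 -> 30 -> 31 -> 5 -> 26 -> None


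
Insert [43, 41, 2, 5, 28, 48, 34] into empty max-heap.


Insert 43: [43]
Insert 41: [43, 41]
Insert 2: [43, 41, 2]
Insert 5: [43, 41, 2, 5]
Insert 28: [43, 41, 2, 5, 28]
Insert 48: [48, 41, 43, 5, 28, 2]
Insert 34: [48, 41, 43, 5, 28, 2, 34]

Final heap: [48, 41, 43, 5, 28, 2, 34]


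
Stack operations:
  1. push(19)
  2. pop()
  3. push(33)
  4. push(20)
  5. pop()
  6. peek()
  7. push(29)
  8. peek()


push(19) -> [19]
pop()->19, []
push(33) -> [33]
push(20) -> [33, 20]
pop()->20, [33]
peek()->33
push(29) -> [33, 29]
peek()->29

Final stack: [33, 29]


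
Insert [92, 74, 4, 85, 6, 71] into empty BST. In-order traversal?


Insert 92: root
Insert 74: L from 92
Insert 4: L from 92 -> L from 74
Insert 85: L from 92 -> R from 74
Insert 6: L from 92 -> L from 74 -> R from 4
Insert 71: L from 92 -> L from 74 -> R from 4 -> R from 6

In-order: [4, 6, 71, 74, 85, 92]


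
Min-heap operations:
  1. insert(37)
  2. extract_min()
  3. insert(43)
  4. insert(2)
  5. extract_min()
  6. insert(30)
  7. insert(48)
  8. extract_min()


insert(37) -> [37]
extract_min()->37, []
insert(43) -> [43]
insert(2) -> [2, 43]
extract_min()->2, [43]
insert(30) -> [30, 43]
insert(48) -> [30, 43, 48]
extract_min()->30, [43, 48]

Final heap: [43, 48]


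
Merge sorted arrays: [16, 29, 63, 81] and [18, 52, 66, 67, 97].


Take 16 from A
Take 18 from B
Take 29 from A
Take 52 from B
Take 63 from A
Take 66 from B
Take 67 from B
Take 81 from A

Merged: [16, 18, 29, 52, 63, 66, 67, 81, 97]


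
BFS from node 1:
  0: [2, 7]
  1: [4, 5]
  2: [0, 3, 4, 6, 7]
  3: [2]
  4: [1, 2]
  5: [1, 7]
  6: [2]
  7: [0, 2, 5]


Visit 1, enqueue [4, 5]
Visit 4, enqueue [2]
Visit 5, enqueue [7]
Visit 2, enqueue [0, 3, 6]
Visit 7, enqueue []
Visit 0, enqueue []
Visit 3, enqueue []
Visit 6, enqueue []

BFS order: [1, 4, 5, 2, 7, 0, 3, 6]


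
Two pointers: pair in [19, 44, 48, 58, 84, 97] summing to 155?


lo=0(19)+hi=5(97)=116
lo=1(44)+hi=5(97)=141
lo=2(48)+hi=5(97)=145
lo=3(58)+hi=5(97)=155

Yes: 58+97=155


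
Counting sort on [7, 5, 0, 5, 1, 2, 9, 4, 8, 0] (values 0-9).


Input: [7, 5, 0, 5, 1, 2, 9, 4, 8, 0]
Counts: [2, 1, 1, 0, 1, 2, 0, 1, 1, 1]

Sorted: [0, 0, 1, 2, 4, 5, 5, 7, 8, 9]


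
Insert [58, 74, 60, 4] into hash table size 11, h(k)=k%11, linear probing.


Insert 58: h=3 -> slot 3
Insert 74: h=8 -> slot 8
Insert 60: h=5 -> slot 5
Insert 4: h=4 -> slot 4

Table: [None, None, None, 58, 4, 60, None, None, 74, None, None]


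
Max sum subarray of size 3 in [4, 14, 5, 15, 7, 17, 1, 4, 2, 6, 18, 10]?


[0:3]: 23
[1:4]: 34
[2:5]: 27
[3:6]: 39
[4:7]: 25
[5:8]: 22
[6:9]: 7
[7:10]: 12
[8:11]: 26
[9:12]: 34

Max: 39 at [3:6]


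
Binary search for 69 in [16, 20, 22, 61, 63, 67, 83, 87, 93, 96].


Step 1: lo=0, hi=9, mid=4, val=63
Step 2: lo=5, hi=9, mid=7, val=87
Step 3: lo=5, hi=6, mid=5, val=67
Step 4: lo=6, hi=6, mid=6, val=83

Not found


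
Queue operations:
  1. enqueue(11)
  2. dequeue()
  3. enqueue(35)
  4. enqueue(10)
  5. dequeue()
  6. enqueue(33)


enqueue(11) -> [11]
dequeue()->11, []
enqueue(35) -> [35]
enqueue(10) -> [35, 10]
dequeue()->35, [10]
enqueue(33) -> [10, 33]

Final queue: [10, 33]


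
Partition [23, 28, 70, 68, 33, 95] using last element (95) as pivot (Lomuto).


Pivot: 95
  23 <= 95: advance i (no swap)
  28 <= 95: advance i (no swap)
  70 <= 95: advance i (no swap)
  68 <= 95: advance i (no swap)
  33 <= 95: advance i (no swap)
Place pivot at 5: [23, 28, 70, 68, 33, 95]

Partitioned: [23, 28, 70, 68, 33, 95]


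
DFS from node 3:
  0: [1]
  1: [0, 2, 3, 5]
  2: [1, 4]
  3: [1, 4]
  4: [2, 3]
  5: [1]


Visit 3, push [4, 1]
Visit 1, push [5, 2, 0]
Visit 0, push []
Visit 2, push [4]
Visit 4, push []
Visit 5, push []

DFS order: [3, 1, 0, 2, 4, 5]


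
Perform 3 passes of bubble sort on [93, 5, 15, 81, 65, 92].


Initial: [93, 5, 15, 81, 65, 92]
Pass 1: [5, 15, 81, 65, 92, 93] (5 swaps)
Pass 2: [5, 15, 65, 81, 92, 93] (1 swaps)
Pass 3: [5, 15, 65, 81, 92, 93] (0 swaps)

After 3 passes: [5, 15, 65, 81, 92, 93]


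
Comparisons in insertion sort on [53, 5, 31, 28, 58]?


Algorithm: insertion sort
Input: [53, 5, 31, 28, 58]
Sorted: [5, 28, 31, 53, 58]

7


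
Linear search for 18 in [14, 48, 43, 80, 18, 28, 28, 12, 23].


i=0: 14!=18
i=1: 48!=18
i=2: 43!=18
i=3: 80!=18
i=4: 18==18 found!

Found at 4, 5 comps


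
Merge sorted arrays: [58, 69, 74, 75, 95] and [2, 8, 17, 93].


Take 2 from B
Take 8 from B
Take 17 from B
Take 58 from A
Take 69 from A
Take 74 from A
Take 75 from A
Take 93 from B

Merged: [2, 8, 17, 58, 69, 74, 75, 93, 95]


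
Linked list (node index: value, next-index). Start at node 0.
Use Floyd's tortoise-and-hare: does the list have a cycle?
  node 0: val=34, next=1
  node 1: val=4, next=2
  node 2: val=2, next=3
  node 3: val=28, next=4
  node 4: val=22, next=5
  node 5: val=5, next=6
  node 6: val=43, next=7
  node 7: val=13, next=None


Floyd's tortoise (slow, +1) and hare (fast, +2):
  init: slow=0, fast=0
  step 1: slow=1, fast=2
  step 2: slow=2, fast=4
  step 3: slow=3, fast=6
  step 4: fast 6->7->None, no cycle

Cycle: no


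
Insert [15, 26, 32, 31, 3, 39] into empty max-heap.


Insert 15: [15]
Insert 26: [26, 15]
Insert 32: [32, 15, 26]
Insert 31: [32, 31, 26, 15]
Insert 3: [32, 31, 26, 15, 3]
Insert 39: [39, 31, 32, 15, 3, 26]

Final heap: [39, 31, 32, 15, 3, 26]


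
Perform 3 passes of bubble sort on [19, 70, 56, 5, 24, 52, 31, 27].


Initial: [19, 70, 56, 5, 24, 52, 31, 27]
Pass 1: [19, 56, 5, 24, 52, 31, 27, 70] (6 swaps)
Pass 2: [19, 5, 24, 52, 31, 27, 56, 70] (5 swaps)
Pass 3: [5, 19, 24, 31, 27, 52, 56, 70] (3 swaps)

After 3 passes: [5, 19, 24, 31, 27, 52, 56, 70]


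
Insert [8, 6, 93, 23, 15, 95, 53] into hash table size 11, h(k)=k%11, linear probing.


Insert 8: h=8 -> slot 8
Insert 6: h=6 -> slot 6
Insert 93: h=5 -> slot 5
Insert 23: h=1 -> slot 1
Insert 15: h=4 -> slot 4
Insert 95: h=7 -> slot 7
Insert 53: h=9 -> slot 9

Table: [None, 23, None, None, 15, 93, 6, 95, 8, 53, None]


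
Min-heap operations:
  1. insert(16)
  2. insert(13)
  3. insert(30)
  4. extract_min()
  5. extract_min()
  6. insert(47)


insert(16) -> [16]
insert(13) -> [13, 16]
insert(30) -> [13, 16, 30]
extract_min()->13, [16, 30]
extract_min()->16, [30]
insert(47) -> [30, 47]

Final heap: [30, 47]


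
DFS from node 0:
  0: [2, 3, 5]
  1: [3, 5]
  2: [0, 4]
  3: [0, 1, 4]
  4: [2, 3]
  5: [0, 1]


Visit 0, push [5, 3, 2]
Visit 2, push [4]
Visit 4, push [3]
Visit 3, push [1]
Visit 1, push [5]
Visit 5, push []

DFS order: [0, 2, 4, 3, 1, 5]


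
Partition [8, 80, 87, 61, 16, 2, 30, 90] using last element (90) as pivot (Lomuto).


Pivot: 90
  8 <= 90: advance i (no swap)
  80 <= 90: advance i (no swap)
  87 <= 90: advance i (no swap)
  61 <= 90: advance i (no swap)
  16 <= 90: advance i (no swap)
  2 <= 90: advance i (no swap)
  30 <= 90: advance i (no swap)
Place pivot at 7: [8, 80, 87, 61, 16, 2, 30, 90]

Partitioned: [8, 80, 87, 61, 16, 2, 30, 90]


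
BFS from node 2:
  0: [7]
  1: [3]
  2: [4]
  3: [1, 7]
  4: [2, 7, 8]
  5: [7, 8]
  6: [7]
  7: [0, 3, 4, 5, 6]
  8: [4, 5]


Visit 2, enqueue [4]
Visit 4, enqueue [7, 8]
Visit 7, enqueue [0, 3, 5, 6]
Visit 8, enqueue []
Visit 0, enqueue []
Visit 3, enqueue [1]
Visit 5, enqueue []
Visit 6, enqueue []
Visit 1, enqueue []

BFS order: [2, 4, 7, 8, 0, 3, 5, 6, 1]


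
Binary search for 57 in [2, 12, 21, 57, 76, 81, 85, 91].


Step 1: lo=0, hi=7, mid=3, val=57

Found at index 3


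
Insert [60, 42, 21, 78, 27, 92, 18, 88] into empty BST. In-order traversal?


Insert 60: root
Insert 42: L from 60
Insert 21: L from 60 -> L from 42
Insert 78: R from 60
Insert 27: L from 60 -> L from 42 -> R from 21
Insert 92: R from 60 -> R from 78
Insert 18: L from 60 -> L from 42 -> L from 21
Insert 88: R from 60 -> R from 78 -> L from 92

In-order: [18, 21, 27, 42, 60, 78, 88, 92]


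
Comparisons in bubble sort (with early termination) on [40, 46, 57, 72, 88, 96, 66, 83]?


Algorithm: bubble sort (with early termination)
Input: [40, 46, 57, 72, 88, 96, 66, 83]
Sorted: [40, 46, 57, 66, 72, 83, 88, 96]

22


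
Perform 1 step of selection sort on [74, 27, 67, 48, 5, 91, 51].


Initial: [74, 27, 67, 48, 5, 91, 51]
Step 1: min=5 at 4
  Swap: [5, 27, 67, 48, 74, 91, 51]

After 1 step: [5, 27, 67, 48, 74, 91, 51]


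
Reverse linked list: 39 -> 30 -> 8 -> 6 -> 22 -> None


Step 1: curr=39, set curr.next=prev(None) | reversed so far: 39
Step 2: curr=30, set curr.next=prev(39) | reversed so far: 30 -> 39
Step 3: curr=8, set curr.next=prev(30) | reversed so far: 8 -> 30 -> 39
Step 4: curr=6, set curr.next=prev(8) | reversed so far: 6 -> 8 -> 30 -> 39
Step 5: curr=22, set curr.next=prev(6) | reversed so far: 22 -> 6 -> 8 -> 30 -> 39

22 -> 6 -> 8 -> 30 -> 39 -> None


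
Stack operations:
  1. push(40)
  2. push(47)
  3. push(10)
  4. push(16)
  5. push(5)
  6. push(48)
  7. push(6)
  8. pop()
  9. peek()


push(40) -> [40]
push(47) -> [40, 47]
push(10) -> [40, 47, 10]
push(16) -> [40, 47, 10, 16]
push(5) -> [40, 47, 10, 16, 5]
push(48) -> [40, 47, 10, 16, 5, 48]
push(6) -> [40, 47, 10, 16, 5, 48, 6]
pop()->6, [40, 47, 10, 16, 5, 48]
peek()->48

Final stack: [40, 47, 10, 16, 5, 48]


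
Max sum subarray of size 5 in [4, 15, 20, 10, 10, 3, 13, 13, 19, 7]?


[0:5]: 59
[1:6]: 58
[2:7]: 56
[3:8]: 49
[4:9]: 58
[5:10]: 55

Max: 59 at [0:5]


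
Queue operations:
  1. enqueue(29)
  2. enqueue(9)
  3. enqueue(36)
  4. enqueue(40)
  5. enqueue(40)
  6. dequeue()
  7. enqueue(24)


enqueue(29) -> [29]
enqueue(9) -> [29, 9]
enqueue(36) -> [29, 9, 36]
enqueue(40) -> [29, 9, 36, 40]
enqueue(40) -> [29, 9, 36, 40, 40]
dequeue()->29, [9, 36, 40, 40]
enqueue(24) -> [9, 36, 40, 40, 24]

Final queue: [9, 36, 40, 40, 24]


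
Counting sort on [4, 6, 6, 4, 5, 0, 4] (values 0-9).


Input: [4, 6, 6, 4, 5, 0, 4]
Counts: [1, 0, 0, 0, 3, 1, 2, 0, 0, 0]

Sorted: [0, 4, 4, 4, 5, 6, 6]


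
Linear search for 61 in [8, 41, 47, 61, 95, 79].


i=0: 8!=61
i=1: 41!=61
i=2: 47!=61
i=3: 61==61 found!

Found at 3, 4 comps


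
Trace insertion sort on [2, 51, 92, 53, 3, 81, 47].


Initial: [2, 51, 92, 53, 3, 81, 47]
Insert 51: [2, 51, 92, 53, 3, 81, 47]
Insert 92: [2, 51, 92, 53, 3, 81, 47]
Insert 53: [2, 51, 53, 92, 3, 81, 47]
Insert 3: [2, 3, 51, 53, 92, 81, 47]
Insert 81: [2, 3, 51, 53, 81, 92, 47]
Insert 47: [2, 3, 47, 51, 53, 81, 92]

Sorted: [2, 3, 47, 51, 53, 81, 92]


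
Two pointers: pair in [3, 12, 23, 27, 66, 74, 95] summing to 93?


lo=0(3)+hi=6(95)=98
lo=0(3)+hi=5(74)=77
lo=1(12)+hi=5(74)=86
lo=2(23)+hi=5(74)=97
lo=2(23)+hi=4(66)=89
lo=3(27)+hi=4(66)=93

Yes: 27+66=93


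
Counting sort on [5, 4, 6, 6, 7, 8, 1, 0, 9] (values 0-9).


Input: [5, 4, 6, 6, 7, 8, 1, 0, 9]
Counts: [1, 1, 0, 0, 1, 1, 2, 1, 1, 1]

Sorted: [0, 1, 4, 5, 6, 6, 7, 8, 9]


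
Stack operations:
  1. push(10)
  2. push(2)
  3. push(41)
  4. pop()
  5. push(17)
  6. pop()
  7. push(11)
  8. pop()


push(10) -> [10]
push(2) -> [10, 2]
push(41) -> [10, 2, 41]
pop()->41, [10, 2]
push(17) -> [10, 2, 17]
pop()->17, [10, 2]
push(11) -> [10, 2, 11]
pop()->11, [10, 2]

Final stack: [10, 2]


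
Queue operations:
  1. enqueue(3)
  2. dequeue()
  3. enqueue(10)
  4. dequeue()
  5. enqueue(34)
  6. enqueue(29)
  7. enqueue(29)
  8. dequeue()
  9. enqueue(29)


enqueue(3) -> [3]
dequeue()->3, []
enqueue(10) -> [10]
dequeue()->10, []
enqueue(34) -> [34]
enqueue(29) -> [34, 29]
enqueue(29) -> [34, 29, 29]
dequeue()->34, [29, 29]
enqueue(29) -> [29, 29, 29]

Final queue: [29, 29, 29]


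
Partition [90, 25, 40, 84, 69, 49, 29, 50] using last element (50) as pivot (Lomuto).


Pivot: 50
  25 <= 50: swap -> [25, 90, 40, 84, 69, 49, 29, 50]
  40 <= 50: swap -> [25, 40, 90, 84, 69, 49, 29, 50]
  49 <= 50: swap -> [25, 40, 49, 84, 69, 90, 29, 50]
  29 <= 50: swap -> [25, 40, 49, 29, 69, 90, 84, 50]
Place pivot at 4: [25, 40, 49, 29, 50, 90, 84, 69]

Partitioned: [25, 40, 49, 29, 50, 90, 84, 69]


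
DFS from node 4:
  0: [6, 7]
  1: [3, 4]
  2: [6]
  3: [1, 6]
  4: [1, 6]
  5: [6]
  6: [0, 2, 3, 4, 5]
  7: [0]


Visit 4, push [6, 1]
Visit 1, push [3]
Visit 3, push [6]
Visit 6, push [5, 2, 0]
Visit 0, push [7]
Visit 7, push []
Visit 2, push []
Visit 5, push []

DFS order: [4, 1, 3, 6, 0, 7, 2, 5]


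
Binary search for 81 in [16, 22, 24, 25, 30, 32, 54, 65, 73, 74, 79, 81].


Step 1: lo=0, hi=11, mid=5, val=32
Step 2: lo=6, hi=11, mid=8, val=73
Step 3: lo=9, hi=11, mid=10, val=79
Step 4: lo=11, hi=11, mid=11, val=81

Found at index 11


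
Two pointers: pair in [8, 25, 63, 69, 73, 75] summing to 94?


lo=0(8)+hi=5(75)=83
lo=1(25)+hi=5(75)=100
lo=1(25)+hi=4(73)=98
lo=1(25)+hi=3(69)=94

Yes: 25+69=94


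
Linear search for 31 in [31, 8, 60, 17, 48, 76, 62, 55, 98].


i=0: 31==31 found!

Found at 0, 1 comps


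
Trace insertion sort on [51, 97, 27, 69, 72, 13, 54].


Initial: [51, 97, 27, 69, 72, 13, 54]
Insert 97: [51, 97, 27, 69, 72, 13, 54]
Insert 27: [27, 51, 97, 69, 72, 13, 54]
Insert 69: [27, 51, 69, 97, 72, 13, 54]
Insert 72: [27, 51, 69, 72, 97, 13, 54]
Insert 13: [13, 27, 51, 69, 72, 97, 54]
Insert 54: [13, 27, 51, 54, 69, 72, 97]

Sorted: [13, 27, 51, 54, 69, 72, 97]


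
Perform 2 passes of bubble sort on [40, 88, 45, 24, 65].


Initial: [40, 88, 45, 24, 65]
Pass 1: [40, 45, 24, 65, 88] (3 swaps)
Pass 2: [40, 24, 45, 65, 88] (1 swaps)

After 2 passes: [40, 24, 45, 65, 88]


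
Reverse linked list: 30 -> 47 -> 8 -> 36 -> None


Step 1: curr=30, set curr.next=prev(None) | reversed so far: 30
Step 2: curr=47, set curr.next=prev(30) | reversed so far: 47 -> 30
Step 3: curr=8, set curr.next=prev(47) | reversed so far: 8 -> 47 -> 30
Step 4: curr=36, set curr.next=prev(8) | reversed so far: 36 -> 8 -> 47 -> 30

36 -> 8 -> 47 -> 30 -> None


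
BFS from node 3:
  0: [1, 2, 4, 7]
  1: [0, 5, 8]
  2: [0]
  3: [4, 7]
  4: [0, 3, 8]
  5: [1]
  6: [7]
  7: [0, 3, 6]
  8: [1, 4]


Visit 3, enqueue [4, 7]
Visit 4, enqueue [0, 8]
Visit 7, enqueue [6]
Visit 0, enqueue [1, 2]
Visit 8, enqueue []
Visit 6, enqueue []
Visit 1, enqueue [5]
Visit 2, enqueue []
Visit 5, enqueue []

BFS order: [3, 4, 7, 0, 8, 6, 1, 2, 5]


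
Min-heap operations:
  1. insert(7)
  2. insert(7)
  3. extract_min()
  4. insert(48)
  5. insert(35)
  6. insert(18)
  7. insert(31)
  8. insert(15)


insert(7) -> [7]
insert(7) -> [7, 7]
extract_min()->7, [7]
insert(48) -> [7, 48]
insert(35) -> [7, 48, 35]
insert(18) -> [7, 18, 35, 48]
insert(31) -> [7, 18, 35, 48, 31]
insert(15) -> [7, 18, 15, 48, 31, 35]

Final heap: [7, 18, 15, 48, 31, 35]


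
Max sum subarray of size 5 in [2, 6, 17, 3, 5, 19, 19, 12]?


[0:5]: 33
[1:6]: 50
[2:7]: 63
[3:8]: 58

Max: 63 at [2:7]


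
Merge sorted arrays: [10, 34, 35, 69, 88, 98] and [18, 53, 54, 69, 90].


Take 10 from A
Take 18 from B
Take 34 from A
Take 35 from A
Take 53 from B
Take 54 from B
Take 69 from A
Take 69 from B
Take 88 from A
Take 90 from B

Merged: [10, 18, 34, 35, 53, 54, 69, 69, 88, 90, 98]


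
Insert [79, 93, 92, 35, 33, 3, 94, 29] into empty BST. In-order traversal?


Insert 79: root
Insert 93: R from 79
Insert 92: R from 79 -> L from 93
Insert 35: L from 79
Insert 33: L from 79 -> L from 35
Insert 3: L from 79 -> L from 35 -> L from 33
Insert 94: R from 79 -> R from 93
Insert 29: L from 79 -> L from 35 -> L from 33 -> R from 3

In-order: [3, 29, 33, 35, 79, 92, 93, 94]


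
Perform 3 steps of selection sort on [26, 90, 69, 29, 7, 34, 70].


Initial: [26, 90, 69, 29, 7, 34, 70]
Step 1: min=7 at 4
  Swap: [7, 90, 69, 29, 26, 34, 70]
Step 2: min=26 at 4
  Swap: [7, 26, 69, 29, 90, 34, 70]
Step 3: min=29 at 3
  Swap: [7, 26, 29, 69, 90, 34, 70]

After 3 steps: [7, 26, 29, 69, 90, 34, 70]


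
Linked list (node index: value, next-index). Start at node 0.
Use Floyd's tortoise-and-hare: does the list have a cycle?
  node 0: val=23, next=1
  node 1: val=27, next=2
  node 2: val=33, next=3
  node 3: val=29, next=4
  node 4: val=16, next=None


Floyd's tortoise (slow, +1) and hare (fast, +2):
  init: slow=0, fast=0
  step 1: slow=1, fast=2
  step 2: slow=2, fast=4
  step 3: fast -> None, no cycle

Cycle: no


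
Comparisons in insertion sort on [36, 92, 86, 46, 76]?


Algorithm: insertion sort
Input: [36, 92, 86, 46, 76]
Sorted: [36, 46, 76, 86, 92]

9


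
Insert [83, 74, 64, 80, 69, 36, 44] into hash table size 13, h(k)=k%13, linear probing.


Insert 83: h=5 -> slot 5
Insert 74: h=9 -> slot 9
Insert 64: h=12 -> slot 12
Insert 80: h=2 -> slot 2
Insert 69: h=4 -> slot 4
Insert 36: h=10 -> slot 10
Insert 44: h=5, 1 probes -> slot 6

Table: [None, None, 80, None, 69, 83, 44, None, None, 74, 36, None, 64]


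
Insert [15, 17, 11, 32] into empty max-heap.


Insert 15: [15]
Insert 17: [17, 15]
Insert 11: [17, 15, 11]
Insert 32: [32, 17, 11, 15]

Final heap: [32, 17, 11, 15]


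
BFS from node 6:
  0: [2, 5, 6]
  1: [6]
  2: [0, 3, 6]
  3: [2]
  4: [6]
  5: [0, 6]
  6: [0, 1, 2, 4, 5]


Visit 6, enqueue [0, 1, 2, 4, 5]
Visit 0, enqueue []
Visit 1, enqueue []
Visit 2, enqueue [3]
Visit 4, enqueue []
Visit 5, enqueue []
Visit 3, enqueue []

BFS order: [6, 0, 1, 2, 4, 5, 3]


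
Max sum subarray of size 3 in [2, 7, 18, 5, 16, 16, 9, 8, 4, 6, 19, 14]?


[0:3]: 27
[1:4]: 30
[2:5]: 39
[3:6]: 37
[4:7]: 41
[5:8]: 33
[6:9]: 21
[7:10]: 18
[8:11]: 29
[9:12]: 39

Max: 41 at [4:7]


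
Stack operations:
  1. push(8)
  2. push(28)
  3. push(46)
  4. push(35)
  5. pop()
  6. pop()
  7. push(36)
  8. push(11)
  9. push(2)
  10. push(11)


push(8) -> [8]
push(28) -> [8, 28]
push(46) -> [8, 28, 46]
push(35) -> [8, 28, 46, 35]
pop()->35, [8, 28, 46]
pop()->46, [8, 28]
push(36) -> [8, 28, 36]
push(11) -> [8, 28, 36, 11]
push(2) -> [8, 28, 36, 11, 2]
push(11) -> [8, 28, 36, 11, 2, 11]

Final stack: [8, 28, 36, 11, 2, 11]


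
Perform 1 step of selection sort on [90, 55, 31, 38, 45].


Initial: [90, 55, 31, 38, 45]
Step 1: min=31 at 2
  Swap: [31, 55, 90, 38, 45]

After 1 step: [31, 55, 90, 38, 45]


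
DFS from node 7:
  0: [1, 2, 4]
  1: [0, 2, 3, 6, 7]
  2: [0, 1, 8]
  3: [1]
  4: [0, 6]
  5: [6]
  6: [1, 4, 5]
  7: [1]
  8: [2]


Visit 7, push [1]
Visit 1, push [6, 3, 2, 0]
Visit 0, push [4, 2]
Visit 2, push [8]
Visit 8, push []
Visit 4, push [6]
Visit 6, push [5]
Visit 5, push []
Visit 3, push []

DFS order: [7, 1, 0, 2, 8, 4, 6, 5, 3]


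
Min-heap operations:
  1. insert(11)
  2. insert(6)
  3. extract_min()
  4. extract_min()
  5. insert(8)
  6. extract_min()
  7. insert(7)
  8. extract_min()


insert(11) -> [11]
insert(6) -> [6, 11]
extract_min()->6, [11]
extract_min()->11, []
insert(8) -> [8]
extract_min()->8, []
insert(7) -> [7]
extract_min()->7, []

Final heap: []


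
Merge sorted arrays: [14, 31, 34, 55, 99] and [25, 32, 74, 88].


Take 14 from A
Take 25 from B
Take 31 from A
Take 32 from B
Take 34 from A
Take 55 from A
Take 74 from B
Take 88 from B

Merged: [14, 25, 31, 32, 34, 55, 74, 88, 99]


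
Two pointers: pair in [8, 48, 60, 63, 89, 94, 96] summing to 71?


lo=0(8)+hi=6(96)=104
lo=0(8)+hi=5(94)=102
lo=0(8)+hi=4(89)=97
lo=0(8)+hi=3(63)=71

Yes: 8+63=71


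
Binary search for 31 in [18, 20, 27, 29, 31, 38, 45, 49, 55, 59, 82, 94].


Step 1: lo=0, hi=11, mid=5, val=38
Step 2: lo=0, hi=4, mid=2, val=27
Step 3: lo=3, hi=4, mid=3, val=29
Step 4: lo=4, hi=4, mid=4, val=31

Found at index 4


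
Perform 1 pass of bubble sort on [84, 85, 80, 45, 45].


Initial: [84, 85, 80, 45, 45]
Pass 1: [84, 80, 45, 45, 85] (3 swaps)

After 1 pass: [84, 80, 45, 45, 85]


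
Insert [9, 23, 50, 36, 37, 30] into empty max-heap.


Insert 9: [9]
Insert 23: [23, 9]
Insert 50: [50, 9, 23]
Insert 36: [50, 36, 23, 9]
Insert 37: [50, 37, 23, 9, 36]
Insert 30: [50, 37, 30, 9, 36, 23]

Final heap: [50, 37, 30, 9, 36, 23]


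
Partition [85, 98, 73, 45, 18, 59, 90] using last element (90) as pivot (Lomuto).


Pivot: 90
  85 <= 90: advance i (no swap)
  73 <= 90: swap -> [85, 73, 98, 45, 18, 59, 90]
  45 <= 90: swap -> [85, 73, 45, 98, 18, 59, 90]
  18 <= 90: swap -> [85, 73, 45, 18, 98, 59, 90]
  59 <= 90: swap -> [85, 73, 45, 18, 59, 98, 90]
Place pivot at 5: [85, 73, 45, 18, 59, 90, 98]

Partitioned: [85, 73, 45, 18, 59, 90, 98]


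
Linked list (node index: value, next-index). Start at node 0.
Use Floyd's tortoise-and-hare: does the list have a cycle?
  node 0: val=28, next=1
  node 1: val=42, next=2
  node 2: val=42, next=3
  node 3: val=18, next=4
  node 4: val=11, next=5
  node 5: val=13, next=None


Floyd's tortoise (slow, +1) and hare (fast, +2):
  init: slow=0, fast=0
  step 1: slow=1, fast=2
  step 2: slow=2, fast=4
  step 3: fast 4->5->None, no cycle

Cycle: no


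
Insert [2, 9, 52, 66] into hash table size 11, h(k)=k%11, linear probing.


Insert 2: h=2 -> slot 2
Insert 9: h=9 -> slot 9
Insert 52: h=8 -> slot 8
Insert 66: h=0 -> slot 0

Table: [66, None, 2, None, None, None, None, None, 52, 9, None]


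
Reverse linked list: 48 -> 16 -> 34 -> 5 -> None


Step 1: curr=48, set curr.next=prev(None) | reversed so far: 48
Step 2: curr=16, set curr.next=prev(48) | reversed so far: 16 -> 48
Step 3: curr=34, set curr.next=prev(16) | reversed so far: 34 -> 16 -> 48
Step 4: curr=5, set curr.next=prev(34) | reversed so far: 5 -> 34 -> 16 -> 48

5 -> 34 -> 16 -> 48 -> None


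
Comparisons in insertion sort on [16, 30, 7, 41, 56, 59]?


Algorithm: insertion sort
Input: [16, 30, 7, 41, 56, 59]
Sorted: [7, 16, 30, 41, 56, 59]

6


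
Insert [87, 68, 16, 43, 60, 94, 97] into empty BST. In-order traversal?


Insert 87: root
Insert 68: L from 87
Insert 16: L from 87 -> L from 68
Insert 43: L from 87 -> L from 68 -> R from 16
Insert 60: L from 87 -> L from 68 -> R from 16 -> R from 43
Insert 94: R from 87
Insert 97: R from 87 -> R from 94

In-order: [16, 43, 60, 68, 87, 94, 97]


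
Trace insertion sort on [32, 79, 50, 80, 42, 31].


Initial: [32, 79, 50, 80, 42, 31]
Insert 79: [32, 79, 50, 80, 42, 31]
Insert 50: [32, 50, 79, 80, 42, 31]
Insert 80: [32, 50, 79, 80, 42, 31]
Insert 42: [32, 42, 50, 79, 80, 31]
Insert 31: [31, 32, 42, 50, 79, 80]

Sorted: [31, 32, 42, 50, 79, 80]


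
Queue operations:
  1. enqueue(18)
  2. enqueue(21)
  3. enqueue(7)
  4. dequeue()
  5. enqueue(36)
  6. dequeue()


enqueue(18) -> [18]
enqueue(21) -> [18, 21]
enqueue(7) -> [18, 21, 7]
dequeue()->18, [21, 7]
enqueue(36) -> [21, 7, 36]
dequeue()->21, [7, 36]

Final queue: [7, 36]


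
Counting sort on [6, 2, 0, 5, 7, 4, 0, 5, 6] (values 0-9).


Input: [6, 2, 0, 5, 7, 4, 0, 5, 6]
Counts: [2, 0, 1, 0, 1, 2, 2, 1, 0, 0]

Sorted: [0, 0, 2, 4, 5, 5, 6, 6, 7]


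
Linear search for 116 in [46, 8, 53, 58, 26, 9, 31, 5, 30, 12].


i=0: 46!=116
i=1: 8!=116
i=2: 53!=116
i=3: 58!=116
i=4: 26!=116
i=5: 9!=116
i=6: 31!=116
i=7: 5!=116
i=8: 30!=116
i=9: 12!=116

Not found, 10 comps


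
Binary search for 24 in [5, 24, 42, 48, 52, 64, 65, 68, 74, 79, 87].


Step 1: lo=0, hi=10, mid=5, val=64
Step 2: lo=0, hi=4, mid=2, val=42
Step 3: lo=0, hi=1, mid=0, val=5
Step 4: lo=1, hi=1, mid=1, val=24

Found at index 1


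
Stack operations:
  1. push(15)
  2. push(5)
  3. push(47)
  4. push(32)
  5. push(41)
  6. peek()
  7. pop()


push(15) -> [15]
push(5) -> [15, 5]
push(47) -> [15, 5, 47]
push(32) -> [15, 5, 47, 32]
push(41) -> [15, 5, 47, 32, 41]
peek()->41
pop()->41, [15, 5, 47, 32]

Final stack: [15, 5, 47, 32]


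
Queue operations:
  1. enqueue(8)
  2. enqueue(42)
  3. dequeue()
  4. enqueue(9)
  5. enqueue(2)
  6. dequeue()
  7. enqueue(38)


enqueue(8) -> [8]
enqueue(42) -> [8, 42]
dequeue()->8, [42]
enqueue(9) -> [42, 9]
enqueue(2) -> [42, 9, 2]
dequeue()->42, [9, 2]
enqueue(38) -> [9, 2, 38]

Final queue: [9, 2, 38]


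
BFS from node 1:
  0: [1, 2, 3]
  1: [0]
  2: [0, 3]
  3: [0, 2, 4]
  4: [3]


Visit 1, enqueue [0]
Visit 0, enqueue [2, 3]
Visit 2, enqueue []
Visit 3, enqueue [4]
Visit 4, enqueue []

BFS order: [1, 0, 2, 3, 4]


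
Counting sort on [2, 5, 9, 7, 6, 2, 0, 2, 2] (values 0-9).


Input: [2, 5, 9, 7, 6, 2, 0, 2, 2]
Counts: [1, 0, 4, 0, 0, 1, 1, 1, 0, 1]

Sorted: [0, 2, 2, 2, 2, 5, 6, 7, 9]


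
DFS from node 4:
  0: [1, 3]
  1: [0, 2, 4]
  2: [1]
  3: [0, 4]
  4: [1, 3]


Visit 4, push [3, 1]
Visit 1, push [2, 0]
Visit 0, push [3]
Visit 3, push []
Visit 2, push []

DFS order: [4, 1, 0, 3, 2]


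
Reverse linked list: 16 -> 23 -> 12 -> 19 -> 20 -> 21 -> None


Step 1: curr=16, set curr.next=prev(None) | reversed so far: 16
Step 2: curr=23, set curr.next=prev(16) | reversed so far: 23 -> 16
Step 3: curr=12, set curr.next=prev(23) | reversed so far: 12 -> 23 -> 16
Step 4: curr=19, set curr.next=prev(12) | reversed so far: 19 -> 12 -> 23 -> 16
Step 5: curr=20, set curr.next=prev(19) | reversed so far: 20 -> 19 -> 12 -> 23 -> 16
Step 6: curr=21, set curr.next=prev(20) | reversed so far: 21 -> 20 -> 19 -> 12 -> 23 -> 16

21 -> 20 -> 19 -> 12 -> 23 -> 16 -> None


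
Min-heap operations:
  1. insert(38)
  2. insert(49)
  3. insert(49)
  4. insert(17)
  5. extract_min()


insert(38) -> [38]
insert(49) -> [38, 49]
insert(49) -> [38, 49, 49]
insert(17) -> [17, 38, 49, 49]
extract_min()->17, [38, 49, 49]

Final heap: [38, 49, 49]


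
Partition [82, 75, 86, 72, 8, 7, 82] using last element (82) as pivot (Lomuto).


Pivot: 82
  82 <= 82: advance i (no swap)
  75 <= 82: advance i (no swap)
  72 <= 82: swap -> [82, 75, 72, 86, 8, 7, 82]
  8 <= 82: swap -> [82, 75, 72, 8, 86, 7, 82]
  7 <= 82: swap -> [82, 75, 72, 8, 7, 86, 82]
Place pivot at 5: [82, 75, 72, 8, 7, 82, 86]

Partitioned: [82, 75, 72, 8, 7, 82, 86]


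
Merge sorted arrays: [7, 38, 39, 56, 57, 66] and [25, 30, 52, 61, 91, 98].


Take 7 from A
Take 25 from B
Take 30 from B
Take 38 from A
Take 39 from A
Take 52 from B
Take 56 from A
Take 57 from A
Take 61 from B
Take 66 from A

Merged: [7, 25, 30, 38, 39, 52, 56, 57, 61, 66, 91, 98]


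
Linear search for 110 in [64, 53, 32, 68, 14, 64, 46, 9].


i=0: 64!=110
i=1: 53!=110
i=2: 32!=110
i=3: 68!=110
i=4: 14!=110
i=5: 64!=110
i=6: 46!=110
i=7: 9!=110

Not found, 8 comps


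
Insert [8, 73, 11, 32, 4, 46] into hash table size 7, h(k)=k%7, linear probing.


Insert 8: h=1 -> slot 1
Insert 73: h=3 -> slot 3
Insert 11: h=4 -> slot 4
Insert 32: h=4, 1 probes -> slot 5
Insert 4: h=4, 2 probes -> slot 6
Insert 46: h=4, 3 probes -> slot 0

Table: [46, 8, None, 73, 11, 32, 4]


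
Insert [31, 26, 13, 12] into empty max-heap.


Insert 31: [31]
Insert 26: [31, 26]
Insert 13: [31, 26, 13]
Insert 12: [31, 26, 13, 12]

Final heap: [31, 26, 13, 12]


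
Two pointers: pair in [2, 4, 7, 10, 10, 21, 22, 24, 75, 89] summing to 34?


lo=0(2)+hi=9(89)=91
lo=0(2)+hi=8(75)=77
lo=0(2)+hi=7(24)=26
lo=1(4)+hi=7(24)=28
lo=2(7)+hi=7(24)=31
lo=3(10)+hi=7(24)=34

Yes: 10+24=34


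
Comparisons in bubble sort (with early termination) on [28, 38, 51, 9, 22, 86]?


Algorithm: bubble sort (with early termination)
Input: [28, 38, 51, 9, 22, 86]
Sorted: [9, 22, 28, 38, 51, 86]

14


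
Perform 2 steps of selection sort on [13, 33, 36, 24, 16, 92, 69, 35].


Initial: [13, 33, 36, 24, 16, 92, 69, 35]
Step 1: min=13 at 0
  Swap: [13, 33, 36, 24, 16, 92, 69, 35]
Step 2: min=16 at 4
  Swap: [13, 16, 36, 24, 33, 92, 69, 35]

After 2 steps: [13, 16, 36, 24, 33, 92, 69, 35]


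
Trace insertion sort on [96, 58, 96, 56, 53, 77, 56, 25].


Initial: [96, 58, 96, 56, 53, 77, 56, 25]
Insert 58: [58, 96, 96, 56, 53, 77, 56, 25]
Insert 96: [58, 96, 96, 56, 53, 77, 56, 25]
Insert 56: [56, 58, 96, 96, 53, 77, 56, 25]
Insert 53: [53, 56, 58, 96, 96, 77, 56, 25]
Insert 77: [53, 56, 58, 77, 96, 96, 56, 25]
Insert 56: [53, 56, 56, 58, 77, 96, 96, 25]
Insert 25: [25, 53, 56, 56, 58, 77, 96, 96]

Sorted: [25, 53, 56, 56, 58, 77, 96, 96]


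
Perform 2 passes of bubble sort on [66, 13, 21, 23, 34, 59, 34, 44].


Initial: [66, 13, 21, 23, 34, 59, 34, 44]
Pass 1: [13, 21, 23, 34, 59, 34, 44, 66] (7 swaps)
Pass 2: [13, 21, 23, 34, 34, 44, 59, 66] (2 swaps)

After 2 passes: [13, 21, 23, 34, 34, 44, 59, 66]


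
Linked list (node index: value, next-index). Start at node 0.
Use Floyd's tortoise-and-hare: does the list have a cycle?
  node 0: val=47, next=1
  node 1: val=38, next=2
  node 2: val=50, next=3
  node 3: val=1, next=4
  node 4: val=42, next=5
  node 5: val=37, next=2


Floyd's tortoise (slow, +1) and hare (fast, +2):
  init: slow=0, fast=0
  step 1: slow=1, fast=2
  step 2: slow=2, fast=4
  step 3: slow=3, fast=2
  step 4: slow=4, fast=4
  slow == fast at node 4: cycle detected

Cycle: yes


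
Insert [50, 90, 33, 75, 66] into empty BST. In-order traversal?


Insert 50: root
Insert 90: R from 50
Insert 33: L from 50
Insert 75: R from 50 -> L from 90
Insert 66: R from 50 -> L from 90 -> L from 75

In-order: [33, 50, 66, 75, 90]


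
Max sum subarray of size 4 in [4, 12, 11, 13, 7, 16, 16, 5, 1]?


[0:4]: 40
[1:5]: 43
[2:6]: 47
[3:7]: 52
[4:8]: 44
[5:9]: 38

Max: 52 at [3:7]


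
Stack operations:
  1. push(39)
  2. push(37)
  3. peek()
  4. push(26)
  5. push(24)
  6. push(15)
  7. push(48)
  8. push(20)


push(39) -> [39]
push(37) -> [39, 37]
peek()->37
push(26) -> [39, 37, 26]
push(24) -> [39, 37, 26, 24]
push(15) -> [39, 37, 26, 24, 15]
push(48) -> [39, 37, 26, 24, 15, 48]
push(20) -> [39, 37, 26, 24, 15, 48, 20]

Final stack: [39, 37, 26, 24, 15, 48, 20]


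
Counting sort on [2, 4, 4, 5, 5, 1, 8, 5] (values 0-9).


Input: [2, 4, 4, 5, 5, 1, 8, 5]
Counts: [0, 1, 1, 0, 2, 3, 0, 0, 1, 0]

Sorted: [1, 2, 4, 4, 5, 5, 5, 8]


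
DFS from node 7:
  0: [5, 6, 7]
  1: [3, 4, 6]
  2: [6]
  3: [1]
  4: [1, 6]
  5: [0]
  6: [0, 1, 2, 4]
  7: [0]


Visit 7, push [0]
Visit 0, push [6, 5]
Visit 5, push []
Visit 6, push [4, 2, 1]
Visit 1, push [4, 3]
Visit 3, push []
Visit 4, push []
Visit 2, push []

DFS order: [7, 0, 5, 6, 1, 3, 4, 2]


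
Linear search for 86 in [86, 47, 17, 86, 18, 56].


i=0: 86==86 found!

Found at 0, 1 comps


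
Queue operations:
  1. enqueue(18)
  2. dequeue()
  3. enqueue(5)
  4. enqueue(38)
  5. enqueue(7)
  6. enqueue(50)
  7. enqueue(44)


enqueue(18) -> [18]
dequeue()->18, []
enqueue(5) -> [5]
enqueue(38) -> [5, 38]
enqueue(7) -> [5, 38, 7]
enqueue(50) -> [5, 38, 7, 50]
enqueue(44) -> [5, 38, 7, 50, 44]

Final queue: [5, 38, 7, 50, 44]


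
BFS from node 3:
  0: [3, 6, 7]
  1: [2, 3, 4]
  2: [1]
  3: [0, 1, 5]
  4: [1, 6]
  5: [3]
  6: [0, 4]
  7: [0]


Visit 3, enqueue [0, 1, 5]
Visit 0, enqueue [6, 7]
Visit 1, enqueue [2, 4]
Visit 5, enqueue []
Visit 6, enqueue []
Visit 7, enqueue []
Visit 2, enqueue []
Visit 4, enqueue []

BFS order: [3, 0, 1, 5, 6, 7, 2, 4]


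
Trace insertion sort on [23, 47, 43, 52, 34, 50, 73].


Initial: [23, 47, 43, 52, 34, 50, 73]
Insert 47: [23, 47, 43, 52, 34, 50, 73]
Insert 43: [23, 43, 47, 52, 34, 50, 73]
Insert 52: [23, 43, 47, 52, 34, 50, 73]
Insert 34: [23, 34, 43, 47, 52, 50, 73]
Insert 50: [23, 34, 43, 47, 50, 52, 73]
Insert 73: [23, 34, 43, 47, 50, 52, 73]

Sorted: [23, 34, 43, 47, 50, 52, 73]


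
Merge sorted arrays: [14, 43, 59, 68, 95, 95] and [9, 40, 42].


Take 9 from B
Take 14 from A
Take 40 from B
Take 42 from B

Merged: [9, 14, 40, 42, 43, 59, 68, 95, 95]


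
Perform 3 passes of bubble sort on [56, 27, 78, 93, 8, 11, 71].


Initial: [56, 27, 78, 93, 8, 11, 71]
Pass 1: [27, 56, 78, 8, 11, 71, 93] (4 swaps)
Pass 2: [27, 56, 8, 11, 71, 78, 93] (3 swaps)
Pass 3: [27, 8, 11, 56, 71, 78, 93] (2 swaps)

After 3 passes: [27, 8, 11, 56, 71, 78, 93]


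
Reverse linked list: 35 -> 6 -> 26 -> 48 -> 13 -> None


Step 1: curr=35, set curr.next=prev(None) | reversed so far: 35
Step 2: curr=6, set curr.next=prev(35) | reversed so far: 6 -> 35
Step 3: curr=26, set curr.next=prev(6) | reversed so far: 26 -> 6 -> 35
Step 4: curr=48, set curr.next=prev(26) | reversed so far: 48 -> 26 -> 6 -> 35
Step 5: curr=13, set curr.next=prev(48) | reversed so far: 13 -> 48 -> 26 -> 6 -> 35

13 -> 48 -> 26 -> 6 -> 35 -> None


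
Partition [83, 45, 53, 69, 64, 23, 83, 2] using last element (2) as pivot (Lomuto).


Pivot: 2
Place pivot at 0: [2, 45, 53, 69, 64, 23, 83, 83]

Partitioned: [2, 45, 53, 69, 64, 23, 83, 83]


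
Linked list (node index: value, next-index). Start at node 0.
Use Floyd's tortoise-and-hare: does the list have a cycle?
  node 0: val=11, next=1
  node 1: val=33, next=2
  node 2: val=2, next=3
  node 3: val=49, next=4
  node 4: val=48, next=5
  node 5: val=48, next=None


Floyd's tortoise (slow, +1) and hare (fast, +2):
  init: slow=0, fast=0
  step 1: slow=1, fast=2
  step 2: slow=2, fast=4
  step 3: fast 4->5->None, no cycle

Cycle: no


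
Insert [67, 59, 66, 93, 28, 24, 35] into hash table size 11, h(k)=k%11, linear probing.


Insert 67: h=1 -> slot 1
Insert 59: h=4 -> slot 4
Insert 66: h=0 -> slot 0
Insert 93: h=5 -> slot 5
Insert 28: h=6 -> slot 6
Insert 24: h=2 -> slot 2
Insert 35: h=2, 1 probes -> slot 3

Table: [66, 67, 24, 35, 59, 93, 28, None, None, None, None]


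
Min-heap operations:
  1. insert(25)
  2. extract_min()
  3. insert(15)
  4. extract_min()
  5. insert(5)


insert(25) -> [25]
extract_min()->25, []
insert(15) -> [15]
extract_min()->15, []
insert(5) -> [5]

Final heap: [5]


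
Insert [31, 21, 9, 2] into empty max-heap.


Insert 31: [31]
Insert 21: [31, 21]
Insert 9: [31, 21, 9]
Insert 2: [31, 21, 9, 2]

Final heap: [31, 21, 9, 2]


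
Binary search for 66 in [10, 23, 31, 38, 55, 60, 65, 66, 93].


Step 1: lo=0, hi=8, mid=4, val=55
Step 2: lo=5, hi=8, mid=6, val=65
Step 3: lo=7, hi=8, mid=7, val=66

Found at index 7


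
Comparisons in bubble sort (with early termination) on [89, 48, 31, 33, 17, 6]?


Algorithm: bubble sort (with early termination)
Input: [89, 48, 31, 33, 17, 6]
Sorted: [6, 17, 31, 33, 48, 89]

15


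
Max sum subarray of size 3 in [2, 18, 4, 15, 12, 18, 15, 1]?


[0:3]: 24
[1:4]: 37
[2:5]: 31
[3:6]: 45
[4:7]: 45
[5:8]: 34

Max: 45 at [3:6]


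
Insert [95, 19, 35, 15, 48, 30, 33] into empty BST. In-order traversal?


Insert 95: root
Insert 19: L from 95
Insert 35: L from 95 -> R from 19
Insert 15: L from 95 -> L from 19
Insert 48: L from 95 -> R from 19 -> R from 35
Insert 30: L from 95 -> R from 19 -> L from 35
Insert 33: L from 95 -> R from 19 -> L from 35 -> R from 30

In-order: [15, 19, 30, 33, 35, 48, 95]


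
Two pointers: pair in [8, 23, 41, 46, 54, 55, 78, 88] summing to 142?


lo=0(8)+hi=7(88)=96
lo=1(23)+hi=7(88)=111
lo=2(41)+hi=7(88)=129
lo=3(46)+hi=7(88)=134
lo=4(54)+hi=7(88)=142

Yes: 54+88=142


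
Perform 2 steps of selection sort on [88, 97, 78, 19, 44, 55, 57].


Initial: [88, 97, 78, 19, 44, 55, 57]
Step 1: min=19 at 3
  Swap: [19, 97, 78, 88, 44, 55, 57]
Step 2: min=44 at 4
  Swap: [19, 44, 78, 88, 97, 55, 57]

After 2 steps: [19, 44, 78, 88, 97, 55, 57]


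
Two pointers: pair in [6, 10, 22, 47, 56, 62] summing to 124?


lo=0(6)+hi=5(62)=68
lo=1(10)+hi=5(62)=72
lo=2(22)+hi=5(62)=84
lo=3(47)+hi=5(62)=109
lo=4(56)+hi=5(62)=118

No pair found


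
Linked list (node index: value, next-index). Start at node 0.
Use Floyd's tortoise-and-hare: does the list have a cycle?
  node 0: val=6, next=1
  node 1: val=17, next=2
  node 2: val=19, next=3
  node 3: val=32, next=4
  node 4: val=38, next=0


Floyd's tortoise (slow, +1) and hare (fast, +2):
  init: slow=0, fast=0
  step 1: slow=1, fast=2
  step 2: slow=2, fast=4
  step 3: slow=3, fast=1
  step 4: slow=4, fast=3
  step 5: slow=0, fast=0
  slow == fast at node 0: cycle detected

Cycle: yes


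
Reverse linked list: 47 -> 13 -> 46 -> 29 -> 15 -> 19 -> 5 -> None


Step 1: curr=47, set curr.next=prev(None) | reversed so far: 47
Step 2: curr=13, set curr.next=prev(47) | reversed so far: 13 -> 47
Step 3: curr=46, set curr.next=prev(13) | reversed so far: 46 -> 13 -> 47
Step 4: curr=29, set curr.next=prev(46) | reversed so far: 29 -> 46 -> 13 -> 47
Step 5: curr=15, set curr.next=prev(29) | reversed so far: 15 -> 29 -> 46 -> 13 -> 47
Step 6: curr=19, set curr.next=prev(15) | reversed so far: 19 -> 15 -> 29 -> 46 -> 13 -> 47
Step 7: curr=5, set curr.next=prev(19) | reversed so far: 5 -> 19 -> 15 -> 29 -> 46 -> 13 -> 47

5 -> 19 -> 15 -> 29 -> 46 -> 13 -> 47 -> None


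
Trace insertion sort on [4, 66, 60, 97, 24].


Initial: [4, 66, 60, 97, 24]
Insert 66: [4, 66, 60, 97, 24]
Insert 60: [4, 60, 66, 97, 24]
Insert 97: [4, 60, 66, 97, 24]
Insert 24: [4, 24, 60, 66, 97]

Sorted: [4, 24, 60, 66, 97]


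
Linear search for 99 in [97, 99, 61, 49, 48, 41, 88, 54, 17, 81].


i=0: 97!=99
i=1: 99==99 found!

Found at 1, 2 comps


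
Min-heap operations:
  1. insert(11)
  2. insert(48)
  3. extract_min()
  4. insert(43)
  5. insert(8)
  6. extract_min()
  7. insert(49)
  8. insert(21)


insert(11) -> [11]
insert(48) -> [11, 48]
extract_min()->11, [48]
insert(43) -> [43, 48]
insert(8) -> [8, 48, 43]
extract_min()->8, [43, 48]
insert(49) -> [43, 48, 49]
insert(21) -> [21, 43, 49, 48]

Final heap: [21, 43, 49, 48]


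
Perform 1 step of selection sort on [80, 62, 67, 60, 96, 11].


Initial: [80, 62, 67, 60, 96, 11]
Step 1: min=11 at 5
  Swap: [11, 62, 67, 60, 96, 80]

After 1 step: [11, 62, 67, 60, 96, 80]


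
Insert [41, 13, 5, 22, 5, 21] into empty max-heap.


Insert 41: [41]
Insert 13: [41, 13]
Insert 5: [41, 13, 5]
Insert 22: [41, 22, 5, 13]
Insert 5: [41, 22, 5, 13, 5]
Insert 21: [41, 22, 21, 13, 5, 5]

Final heap: [41, 22, 21, 13, 5, 5]


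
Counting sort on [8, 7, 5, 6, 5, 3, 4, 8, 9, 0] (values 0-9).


Input: [8, 7, 5, 6, 5, 3, 4, 8, 9, 0]
Counts: [1, 0, 0, 1, 1, 2, 1, 1, 2, 1]

Sorted: [0, 3, 4, 5, 5, 6, 7, 8, 8, 9]


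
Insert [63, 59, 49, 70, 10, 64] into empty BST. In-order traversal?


Insert 63: root
Insert 59: L from 63
Insert 49: L from 63 -> L from 59
Insert 70: R from 63
Insert 10: L from 63 -> L from 59 -> L from 49
Insert 64: R from 63 -> L from 70

In-order: [10, 49, 59, 63, 64, 70]


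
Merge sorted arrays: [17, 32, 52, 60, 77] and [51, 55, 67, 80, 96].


Take 17 from A
Take 32 from A
Take 51 from B
Take 52 from A
Take 55 from B
Take 60 from A
Take 67 from B
Take 77 from A

Merged: [17, 32, 51, 52, 55, 60, 67, 77, 80, 96]


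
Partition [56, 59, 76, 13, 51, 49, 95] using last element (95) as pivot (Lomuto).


Pivot: 95
  56 <= 95: advance i (no swap)
  59 <= 95: advance i (no swap)
  76 <= 95: advance i (no swap)
  13 <= 95: advance i (no swap)
  51 <= 95: advance i (no swap)
  49 <= 95: advance i (no swap)
Place pivot at 6: [56, 59, 76, 13, 51, 49, 95]

Partitioned: [56, 59, 76, 13, 51, 49, 95]


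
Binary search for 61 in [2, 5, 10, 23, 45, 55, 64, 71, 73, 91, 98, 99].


Step 1: lo=0, hi=11, mid=5, val=55
Step 2: lo=6, hi=11, mid=8, val=73
Step 3: lo=6, hi=7, mid=6, val=64

Not found


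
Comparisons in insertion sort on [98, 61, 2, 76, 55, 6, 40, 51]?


Algorithm: insertion sort
Input: [98, 61, 2, 76, 55, 6, 40, 51]
Sorted: [2, 6, 40, 51, 55, 61, 76, 98]

24


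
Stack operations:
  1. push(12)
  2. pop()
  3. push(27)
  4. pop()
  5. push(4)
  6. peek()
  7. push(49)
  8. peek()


push(12) -> [12]
pop()->12, []
push(27) -> [27]
pop()->27, []
push(4) -> [4]
peek()->4
push(49) -> [4, 49]
peek()->49

Final stack: [4, 49]
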